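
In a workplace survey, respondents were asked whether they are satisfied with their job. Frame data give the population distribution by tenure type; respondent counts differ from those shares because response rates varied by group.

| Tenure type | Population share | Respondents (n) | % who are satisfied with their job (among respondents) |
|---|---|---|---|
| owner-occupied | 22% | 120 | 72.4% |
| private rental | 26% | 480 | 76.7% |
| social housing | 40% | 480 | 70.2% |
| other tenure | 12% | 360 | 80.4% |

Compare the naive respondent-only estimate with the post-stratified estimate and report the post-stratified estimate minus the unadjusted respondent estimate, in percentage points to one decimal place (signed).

-1.5 percentage points

Without adjustment, the pooled respondent share is:
  (120/1440)×72.4 + (480/1440)×76.7 + (480/1440)×70.2 + (360/1440)×80.4 = 75.1%
Reweighting by population tenure type shares:
  0.22×72.4 + 0.26×76.7 + 0.4×70.2 + 0.12×80.4 = 73.598%
Difference = 73.598 − 75.1 = -1.502 pp.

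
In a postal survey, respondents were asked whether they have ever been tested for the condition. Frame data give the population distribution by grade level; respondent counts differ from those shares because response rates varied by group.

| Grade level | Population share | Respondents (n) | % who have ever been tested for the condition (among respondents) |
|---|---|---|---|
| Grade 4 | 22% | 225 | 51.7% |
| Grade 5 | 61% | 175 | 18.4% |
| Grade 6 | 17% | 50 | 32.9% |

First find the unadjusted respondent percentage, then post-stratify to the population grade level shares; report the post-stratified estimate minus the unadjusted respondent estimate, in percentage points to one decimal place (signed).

Unadjusted (pooled respondent) estimate weights by respondent counts:
  (225/450)×51.7 + (175/450)×18.4 + (50/450)×32.9 = 36.6611%
Post-stratifying to population shares instead:
  0.22×51.7 + 0.61×18.4 + 0.17×32.9 = 28.191%
Difference = 28.191 − 36.6611 = -8.4701 pp.

-8.5 percentage points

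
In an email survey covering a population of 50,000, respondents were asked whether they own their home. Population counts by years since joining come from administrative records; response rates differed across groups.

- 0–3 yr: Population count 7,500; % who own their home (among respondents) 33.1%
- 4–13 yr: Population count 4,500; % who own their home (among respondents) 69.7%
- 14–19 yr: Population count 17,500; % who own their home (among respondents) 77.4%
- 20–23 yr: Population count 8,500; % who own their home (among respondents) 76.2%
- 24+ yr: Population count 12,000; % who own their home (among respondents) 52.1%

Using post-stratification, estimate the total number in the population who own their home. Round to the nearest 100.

31,900

Estimated count per cell = population count × respondent percentage:
  0–3 yr: 7,500 × 33.1% = 2482.5
  4–13 yr: 4,500 × 69.7% = 3136.5
  14–19 yr: 17,500 × 77.4% = 13,545
  20–23 yr: 8,500 × 76.2% = 6477
  24+ yr: 12,000 × 52.1% = 6252
Estimated total = 31,893 → 31,900.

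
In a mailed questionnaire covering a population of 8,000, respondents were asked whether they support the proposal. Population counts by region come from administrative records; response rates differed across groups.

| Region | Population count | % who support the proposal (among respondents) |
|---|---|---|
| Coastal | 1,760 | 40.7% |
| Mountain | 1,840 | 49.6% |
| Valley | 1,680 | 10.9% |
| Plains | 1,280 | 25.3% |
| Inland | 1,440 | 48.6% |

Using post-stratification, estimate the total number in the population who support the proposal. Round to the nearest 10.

Apply each group's respondent rate to its population count:
  Coastal: 1,760 × 40.7% = 716.32
  Mountain: 1,840 × 49.6% = 912.64
  Valley: 1,680 × 10.9% = 183.12
  Plains: 1,280 × 25.3% = 323.84
  Inland: 1,440 × 48.6% = 699.84
Estimated total = 2835.76 → 2,840.

2,840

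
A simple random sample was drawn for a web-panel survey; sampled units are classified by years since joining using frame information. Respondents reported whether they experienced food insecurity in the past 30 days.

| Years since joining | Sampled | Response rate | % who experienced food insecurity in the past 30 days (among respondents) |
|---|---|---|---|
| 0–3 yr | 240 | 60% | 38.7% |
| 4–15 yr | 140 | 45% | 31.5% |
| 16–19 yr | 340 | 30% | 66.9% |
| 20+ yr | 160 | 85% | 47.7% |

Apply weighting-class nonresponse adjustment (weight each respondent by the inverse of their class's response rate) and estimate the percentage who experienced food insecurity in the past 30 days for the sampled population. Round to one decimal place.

Weighting each respondent by the inverse class response rate inflates each class back to its sampled size, so the class weight is n_sampled:
  0–3 yr: 240 × 38.7 = 9288
  4–15 yr: 140 × 31.5 = 4410
  16–19 yr: 340 × 66.9 = 22746
  20+ yr: 160 × 47.7 = 7632
Adjusted estimate = 44,076 / 880 = 50.0864 → 50.1%.

50.1%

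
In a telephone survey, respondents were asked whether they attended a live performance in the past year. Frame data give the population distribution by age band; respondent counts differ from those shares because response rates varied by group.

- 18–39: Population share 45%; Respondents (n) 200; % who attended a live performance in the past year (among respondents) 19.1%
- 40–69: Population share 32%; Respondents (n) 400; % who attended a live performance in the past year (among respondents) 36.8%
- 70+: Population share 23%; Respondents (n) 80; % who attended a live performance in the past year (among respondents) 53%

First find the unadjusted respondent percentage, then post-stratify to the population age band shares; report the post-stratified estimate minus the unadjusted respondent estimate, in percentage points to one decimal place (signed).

-0.9 percentage points

Naive respondent-only estimate (weights = respondent counts):
  (200/680)×19.1 + (400/680)×36.8 + (80/680)×53 = 33.5%
Post-stratifying to population shares instead:
  0.45×19.1 + 0.32×36.8 + 0.23×53 = 32.561%
Difference = 32.561 − 33.5 = -0.939 pp.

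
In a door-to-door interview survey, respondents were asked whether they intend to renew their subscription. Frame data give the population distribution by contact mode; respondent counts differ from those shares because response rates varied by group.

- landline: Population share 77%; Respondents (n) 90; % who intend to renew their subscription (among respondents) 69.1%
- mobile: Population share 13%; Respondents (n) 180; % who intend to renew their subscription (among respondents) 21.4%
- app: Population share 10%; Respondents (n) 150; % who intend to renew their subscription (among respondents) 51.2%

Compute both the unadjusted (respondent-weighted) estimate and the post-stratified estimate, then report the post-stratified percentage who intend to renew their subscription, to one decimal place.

Unadjusted (pooled respondent) estimate weights by respondent counts:
  (90/420)×69.1 + (180/420)×21.4 + (150/420)×51.2 = 42.2643%
Reweighting by population contact mode shares:
  0.77×69.1 + 0.13×21.4 + 0.1×51.2 = 61.109%

61.1%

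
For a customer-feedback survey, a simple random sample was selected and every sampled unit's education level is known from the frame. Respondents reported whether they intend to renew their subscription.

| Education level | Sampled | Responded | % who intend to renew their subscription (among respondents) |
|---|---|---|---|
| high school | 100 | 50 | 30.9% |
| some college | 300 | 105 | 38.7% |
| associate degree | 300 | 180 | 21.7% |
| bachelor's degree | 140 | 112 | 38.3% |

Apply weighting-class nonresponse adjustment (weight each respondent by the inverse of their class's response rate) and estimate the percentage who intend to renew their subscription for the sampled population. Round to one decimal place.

31.6%

Response rates by class: high school 50/100 = 50%, some college 105/300 = 35%, associate degree 180/300 = 60%, bachelor's degree 112/140 = 80%.
Inverse-response-rate weighting restores each class to its sampled count, so class totals weight by n_sampled:
  high school: 100 × 30.9 = 3090
  some college: 300 × 38.7 = 11,610
  associate degree: 300 × 21.7 = 6510
  bachelor's degree: 140 × 38.3 = 5362
Adjusted estimate = 26,572 / 840 = 31.6333 → 31.6%.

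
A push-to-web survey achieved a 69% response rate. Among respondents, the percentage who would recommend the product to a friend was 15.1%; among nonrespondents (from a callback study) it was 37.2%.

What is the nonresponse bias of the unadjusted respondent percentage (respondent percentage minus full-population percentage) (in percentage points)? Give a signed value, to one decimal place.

Nonresponse fraction = 1 − 0.69 = 0.31.
Bias = (nonresponse fraction) × (respondent percentage − nonrespondent percentage)
     = 0.31 × (15.1 − 37.2) = 0.31 × -22.1 = -6.851.

-6.9 percentage points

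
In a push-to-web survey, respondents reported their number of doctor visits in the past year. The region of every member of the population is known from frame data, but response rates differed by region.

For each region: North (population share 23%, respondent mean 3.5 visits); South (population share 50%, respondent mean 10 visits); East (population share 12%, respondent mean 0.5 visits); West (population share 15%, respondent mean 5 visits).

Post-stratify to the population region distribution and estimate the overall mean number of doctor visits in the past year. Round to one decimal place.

6.6

Each cell contributes population-share × respondent value:
  North: 0.23 × 3.5 = 0.805
  South: 0.5 × 10 = 5
  East: 0.12 × 0.5 = 0.06
  West: 0.15 × 5 = 0.75
Post-stratified estimate = 6.615 → 6.6.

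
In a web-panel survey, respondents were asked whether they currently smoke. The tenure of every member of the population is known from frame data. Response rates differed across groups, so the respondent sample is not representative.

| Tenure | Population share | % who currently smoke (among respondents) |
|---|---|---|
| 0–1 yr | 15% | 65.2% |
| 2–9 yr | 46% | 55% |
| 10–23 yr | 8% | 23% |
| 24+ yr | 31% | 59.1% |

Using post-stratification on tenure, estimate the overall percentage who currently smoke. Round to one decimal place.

Reweight to the known tenure distribution:
  0–1 yr: 0.15 × 65.2 = 9.78
  2–9 yr: 0.46 × 55 = 25.3
  10–23 yr: 0.08 × 23 = 1.84
  24+ yr: 0.31 × 59.1 = 18.321
Post-stratified estimate = 55.241 → 55.2%.

55.2%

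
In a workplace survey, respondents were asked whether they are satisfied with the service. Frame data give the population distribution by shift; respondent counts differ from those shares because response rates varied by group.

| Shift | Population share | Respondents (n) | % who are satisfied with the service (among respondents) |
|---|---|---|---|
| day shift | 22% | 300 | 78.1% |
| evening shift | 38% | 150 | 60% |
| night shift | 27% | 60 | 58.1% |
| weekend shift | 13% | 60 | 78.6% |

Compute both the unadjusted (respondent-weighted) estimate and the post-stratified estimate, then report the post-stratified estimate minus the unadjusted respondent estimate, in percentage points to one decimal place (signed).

Unadjusted (pooled respondent) estimate weights by respondent counts:
  (300/570)×78.1 + (150/570)×60 + (60/570)×58.1 + (60/570)×78.6 = 71.2842%
Post-stratified estimate weights by population shares:
  0.22×78.1 + 0.38×60 + 0.27×58.1 + 0.13×78.6 = 65.887%
Difference = 65.887 − 71.2842 = -5.3972 pp.

-5.4 percentage points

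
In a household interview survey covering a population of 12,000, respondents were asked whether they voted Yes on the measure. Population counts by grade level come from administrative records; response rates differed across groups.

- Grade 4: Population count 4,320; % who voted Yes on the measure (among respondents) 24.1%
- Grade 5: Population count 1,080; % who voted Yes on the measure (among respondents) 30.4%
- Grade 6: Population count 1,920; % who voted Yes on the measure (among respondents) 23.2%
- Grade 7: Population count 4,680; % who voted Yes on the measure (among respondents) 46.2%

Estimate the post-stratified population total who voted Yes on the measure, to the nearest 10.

3,980

Each cell contributes its population count × the respondent rate:
  Grade 4: 4,320 × 24.1% = 1041.12
  Grade 5: 1,080 × 30.4% = 328.32
  Grade 6: 1,920 × 23.2% = 445.44
  Grade 7: 4,680 × 46.2% = 2162.16
Estimated total = 3977.04 → 3,980.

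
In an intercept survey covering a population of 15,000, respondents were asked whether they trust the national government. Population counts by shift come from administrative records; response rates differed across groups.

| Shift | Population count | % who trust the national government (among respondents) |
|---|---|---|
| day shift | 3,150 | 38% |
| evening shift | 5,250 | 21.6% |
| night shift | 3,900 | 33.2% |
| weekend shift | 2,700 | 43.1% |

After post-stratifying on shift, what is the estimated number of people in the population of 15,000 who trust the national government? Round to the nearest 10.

Estimated count per cell = population count × respondent percentage:
  day shift: 3,150 × 38% = 1197
  evening shift: 5,250 × 21.6% = 1134
  night shift: 3,900 × 33.2% = 1294.8
  weekend shift: 2,700 × 43.1% = 1163.7
Estimated total = 4789.5 → 4,790.

4,790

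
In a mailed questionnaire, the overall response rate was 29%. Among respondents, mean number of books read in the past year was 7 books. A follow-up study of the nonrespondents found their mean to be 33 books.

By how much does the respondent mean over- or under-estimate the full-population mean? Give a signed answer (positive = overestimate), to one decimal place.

Nonresponse fraction = 1 − 0.29 = 0.71.
Bias = (nonresponse fraction) × (respondent mean − nonrespondent mean)
     = 0.71 × (7 − 33) = 0.71 × -26 = -18.46.

-18.5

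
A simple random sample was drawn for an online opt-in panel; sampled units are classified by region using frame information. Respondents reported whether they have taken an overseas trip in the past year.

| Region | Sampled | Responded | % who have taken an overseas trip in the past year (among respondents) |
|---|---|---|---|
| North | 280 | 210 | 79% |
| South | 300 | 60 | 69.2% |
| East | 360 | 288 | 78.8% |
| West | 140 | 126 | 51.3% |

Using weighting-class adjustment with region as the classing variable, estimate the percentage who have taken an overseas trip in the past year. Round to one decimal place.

72.6%

Class response rates: North 210/280 = 75%, South 60/300 = 20%, East 288/360 = 80%, West 126/140 = 90%.
Weighting each respondent by the inverse class response rate inflates each class back to its sampled size, so the class weight is n_sampled:
  North: 280 × 79 = 22,120
  South: 300 × 69.2 = 20,760
  East: 360 × 78.8 = 28,368
  West: 140 × 51.3 = 7182
Adjusted estimate = 78,430 / 1,080 = 72.6204 → 72.6%.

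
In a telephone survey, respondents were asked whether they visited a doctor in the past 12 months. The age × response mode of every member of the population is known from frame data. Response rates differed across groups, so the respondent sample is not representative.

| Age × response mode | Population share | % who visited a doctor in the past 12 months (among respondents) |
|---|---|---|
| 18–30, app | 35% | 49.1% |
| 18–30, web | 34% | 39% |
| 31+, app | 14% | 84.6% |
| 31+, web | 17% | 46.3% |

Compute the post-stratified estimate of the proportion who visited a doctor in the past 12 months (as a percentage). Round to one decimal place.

Reweight to the known age × response mode distribution:
  18–30, app: 0.35 × 49.1 = 17.185
  18–30, web: 0.34 × 39 = 13.26
  31+, app: 0.14 × 84.6 = 11.844
  31+, web: 0.17 × 46.3 = 7.871
Post-stratified estimate = 50.16 → 50.2%.

50.2%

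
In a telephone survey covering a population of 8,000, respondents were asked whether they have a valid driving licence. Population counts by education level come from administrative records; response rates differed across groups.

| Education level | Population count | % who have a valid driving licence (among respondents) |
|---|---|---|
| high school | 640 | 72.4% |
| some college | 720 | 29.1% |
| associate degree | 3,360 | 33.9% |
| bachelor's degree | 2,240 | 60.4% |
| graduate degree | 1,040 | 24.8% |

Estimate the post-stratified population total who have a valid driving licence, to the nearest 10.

Apply each group's respondent rate to its population count:
  high school: 640 × 72.4% = 463.36
  some college: 720 × 29.1% = 209.52
  associate degree: 3,360 × 33.9% = 1139.04
  bachelor's degree: 2,240 × 60.4% = 1352.96
  graduate degree: 1,040 × 24.8% = 257.92
Estimated total = 3422.8 → 3,420.

3,420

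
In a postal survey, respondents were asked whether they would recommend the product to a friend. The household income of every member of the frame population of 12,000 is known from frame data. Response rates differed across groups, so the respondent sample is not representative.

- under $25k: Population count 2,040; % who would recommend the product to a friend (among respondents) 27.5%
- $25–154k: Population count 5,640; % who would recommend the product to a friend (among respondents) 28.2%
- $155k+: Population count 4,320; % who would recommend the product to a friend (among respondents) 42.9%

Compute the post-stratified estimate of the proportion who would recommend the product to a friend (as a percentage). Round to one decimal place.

33.4%

Weight each group's respondent value by its population share:
  under $25k: (2,040/12,000) × 27.5 = 4.675
  $25–154k: (5,640/12,000) × 28.2 = 13.254
  $155k+: (4,320/12,000) × 42.9 = 15.444
Post-stratified estimate = 33.373 → 33.4%.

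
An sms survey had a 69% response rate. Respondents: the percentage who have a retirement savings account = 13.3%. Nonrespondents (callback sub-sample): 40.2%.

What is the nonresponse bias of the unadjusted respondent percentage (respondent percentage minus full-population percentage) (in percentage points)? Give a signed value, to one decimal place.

-8.3 percentage points

Nonresponse fraction = 1 − 0.69 = 0.31.
Bias = (nonresponse fraction) × (respondent percentage − nonrespondent percentage)
     = 0.31 × (13.3 − 40.2) = 0.31 × -26.9 = -8.339.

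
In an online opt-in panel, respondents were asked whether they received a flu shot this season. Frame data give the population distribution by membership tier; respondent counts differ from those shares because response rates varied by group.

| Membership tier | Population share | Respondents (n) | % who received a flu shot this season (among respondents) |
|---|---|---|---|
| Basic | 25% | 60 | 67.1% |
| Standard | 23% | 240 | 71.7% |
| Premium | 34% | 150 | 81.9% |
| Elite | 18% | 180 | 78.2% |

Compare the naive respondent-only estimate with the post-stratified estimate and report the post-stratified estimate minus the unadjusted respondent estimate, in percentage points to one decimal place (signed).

-0.4 percentage points

Naive respondent-only estimate (weights = respondent counts):
  (60/630)×67.1 + (240/630)×71.7 + (150/630)×81.9 + (180/630)×78.2 = 75.5476%
Post-stratified estimate weights by population shares:
  0.25×67.1 + 0.23×71.7 + 0.34×81.9 + 0.18×78.2 = 75.188%
Difference = 75.188 − 75.5476 = -0.3596 pp.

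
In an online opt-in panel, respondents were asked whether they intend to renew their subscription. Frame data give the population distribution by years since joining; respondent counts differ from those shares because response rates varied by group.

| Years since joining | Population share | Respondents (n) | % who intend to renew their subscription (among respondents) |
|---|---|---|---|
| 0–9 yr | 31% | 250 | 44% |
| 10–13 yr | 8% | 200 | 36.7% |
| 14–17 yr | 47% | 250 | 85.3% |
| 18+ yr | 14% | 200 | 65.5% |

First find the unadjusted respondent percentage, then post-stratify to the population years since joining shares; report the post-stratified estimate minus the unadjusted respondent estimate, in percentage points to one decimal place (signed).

+7.2 percentage points

Without adjustment, the pooled respondent share is:
  (250/900)×44 + (200/900)×36.7 + (250/900)×85.3 + (200/900)×65.5 = 58.6278%
Post-stratified estimate weights by population shares:
  0.31×44 + 0.08×36.7 + 0.47×85.3 + 0.14×65.5 = 65.837%
Difference = 65.837 − 58.6278 = 7.2092 pp.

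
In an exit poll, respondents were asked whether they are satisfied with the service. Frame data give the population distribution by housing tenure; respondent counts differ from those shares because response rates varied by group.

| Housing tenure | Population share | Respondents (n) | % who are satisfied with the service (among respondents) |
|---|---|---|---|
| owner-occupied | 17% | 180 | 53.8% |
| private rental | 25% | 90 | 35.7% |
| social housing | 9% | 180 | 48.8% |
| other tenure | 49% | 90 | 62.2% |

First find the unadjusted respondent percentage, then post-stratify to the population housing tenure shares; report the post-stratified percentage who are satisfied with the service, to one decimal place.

Unadjusted (pooled respondent) estimate weights by respondent counts:
  (180/540)×53.8 + (90/540)×35.7 + (180/540)×48.8 + (90/540)×62.2 = 50.5167%
Reweighting by population housing tenure shares:
  0.17×53.8 + 0.25×35.7 + 0.09×48.8 + 0.49×62.2 = 52.941%

52.9%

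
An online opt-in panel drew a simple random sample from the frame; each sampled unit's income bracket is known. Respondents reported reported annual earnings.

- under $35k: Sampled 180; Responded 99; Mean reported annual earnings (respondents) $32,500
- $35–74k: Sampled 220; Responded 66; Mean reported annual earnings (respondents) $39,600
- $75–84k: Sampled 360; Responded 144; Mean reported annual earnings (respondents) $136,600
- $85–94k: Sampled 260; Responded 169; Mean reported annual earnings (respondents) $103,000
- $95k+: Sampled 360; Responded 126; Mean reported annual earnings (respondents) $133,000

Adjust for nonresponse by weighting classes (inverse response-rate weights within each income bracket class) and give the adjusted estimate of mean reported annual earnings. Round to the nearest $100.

$100,300

Class response rates: under $35k 99/180 = 55%, $35–74k 66/220 = 30%, $75–84k 144/360 = 40%, $85–94k 169/260 = 65%, $95k+ 126/360 = 35%.
Inverse-response-rate weighting restores each class to its sampled count, so class totals weight by n_sampled:
  under $35k: 180 × 32,500 = 5,850,000
  $35–74k: 220 × 39,600 = 8,712,000
  $75–84k: 360 × 136,600 = 49,176,000
  $85–94k: 260 × 103,000 = 26,780,000
  $95k+: 360 × 133,000 = 47,880,000
Adjusted estimate = 138,398,000 / 1,380 = 100288 → $100,300.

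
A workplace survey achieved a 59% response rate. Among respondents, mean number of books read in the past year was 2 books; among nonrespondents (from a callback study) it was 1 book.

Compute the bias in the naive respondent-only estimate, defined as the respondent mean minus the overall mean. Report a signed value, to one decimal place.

Nonresponse fraction = 1 − 0.59 = 0.41.
Bias = (nonresponse fraction) × (respondent mean − nonrespondent mean)
     = 0.41 × (2 − 1) = 0.41 × 1 = 0.41.

+0.4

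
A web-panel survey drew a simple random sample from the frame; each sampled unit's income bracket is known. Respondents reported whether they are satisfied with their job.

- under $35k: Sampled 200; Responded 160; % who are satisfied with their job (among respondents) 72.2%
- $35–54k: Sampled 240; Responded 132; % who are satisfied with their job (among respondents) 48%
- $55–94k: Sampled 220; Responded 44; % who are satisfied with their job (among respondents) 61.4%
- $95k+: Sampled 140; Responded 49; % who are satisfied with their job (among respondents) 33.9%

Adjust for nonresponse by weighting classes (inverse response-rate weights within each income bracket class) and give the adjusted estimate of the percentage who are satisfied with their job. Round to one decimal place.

Response rates by class: under $35k 160/200 = 80%, $35–54k 132/240 = 55%, $55–94k 44/220 = 20%, $95k+ 49/140 = 35%.
Each respondent's weight = sampled/responded in their class; summing within a class gives n_sampled, so:
  under $35k: 200 × 72.2 = 14,440
  $35–54k: 240 × 48 = 11,520
  $55–94k: 220 × 61.4 = 13,508
  $95k+: 140 × 33.9 = 4746
Adjusted estimate = 44,214 / 800 = 55.2675 → 55.3%.

55.3%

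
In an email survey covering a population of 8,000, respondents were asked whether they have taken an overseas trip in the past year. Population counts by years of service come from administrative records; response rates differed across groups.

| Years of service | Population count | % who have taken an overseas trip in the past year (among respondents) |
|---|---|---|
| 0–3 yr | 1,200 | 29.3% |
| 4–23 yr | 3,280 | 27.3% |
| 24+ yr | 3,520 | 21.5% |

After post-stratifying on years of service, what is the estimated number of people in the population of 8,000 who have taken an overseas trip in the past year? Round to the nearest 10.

Estimated count per cell = population count × respondent percentage:
  0–3 yr: 1,200 × 29.3% = 351.6
  4–23 yr: 3,280 × 27.3% = 895.44
  24+ yr: 3,520 × 21.5% = 756.8
Estimated total = 2003.84 → 2,000.

2,000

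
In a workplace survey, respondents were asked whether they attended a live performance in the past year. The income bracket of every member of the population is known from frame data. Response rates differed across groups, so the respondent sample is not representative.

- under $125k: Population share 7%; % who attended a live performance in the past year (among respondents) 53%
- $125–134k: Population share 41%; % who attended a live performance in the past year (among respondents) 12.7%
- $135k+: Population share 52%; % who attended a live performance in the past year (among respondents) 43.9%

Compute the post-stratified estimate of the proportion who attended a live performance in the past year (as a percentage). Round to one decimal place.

31.7%

Each cell contributes population-share × respondent value:
  under $125k: 0.07 × 53 = 3.71
  $125–134k: 0.41 × 12.7 = 5.207
  $135k+: 0.52 × 43.9 = 22.828
Post-stratified estimate = 31.745 → 31.7%.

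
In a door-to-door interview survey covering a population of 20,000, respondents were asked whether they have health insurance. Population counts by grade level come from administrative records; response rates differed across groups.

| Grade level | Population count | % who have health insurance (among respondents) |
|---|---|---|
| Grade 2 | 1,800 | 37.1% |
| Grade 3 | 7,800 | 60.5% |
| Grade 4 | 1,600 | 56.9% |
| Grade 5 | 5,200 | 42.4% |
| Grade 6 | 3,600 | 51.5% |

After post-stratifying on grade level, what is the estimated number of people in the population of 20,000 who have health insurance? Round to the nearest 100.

10,400

Apply each group's respondent rate to its population count:
  Grade 2: 1,800 × 37.1% = 667.8
  Grade 3: 7,800 × 60.5% = 4719
  Grade 4: 1,600 × 56.9% = 910.4
  Grade 5: 5,200 × 42.4% = 2204.8
  Grade 6: 3,600 × 51.5% = 1854
Estimated total = 10,356 → 10,400.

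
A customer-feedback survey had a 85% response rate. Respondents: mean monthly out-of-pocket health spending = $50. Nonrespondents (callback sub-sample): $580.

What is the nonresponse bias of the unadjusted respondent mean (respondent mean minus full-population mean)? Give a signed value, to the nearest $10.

Nonresponse fraction = 1 − 0.85 = 0.15.
Bias = (nonresponse fraction) × (respondent mean − nonrespondent mean)
     = 0.15 × (50 − 580) = 0.15 × -530 = -79.5.

-$80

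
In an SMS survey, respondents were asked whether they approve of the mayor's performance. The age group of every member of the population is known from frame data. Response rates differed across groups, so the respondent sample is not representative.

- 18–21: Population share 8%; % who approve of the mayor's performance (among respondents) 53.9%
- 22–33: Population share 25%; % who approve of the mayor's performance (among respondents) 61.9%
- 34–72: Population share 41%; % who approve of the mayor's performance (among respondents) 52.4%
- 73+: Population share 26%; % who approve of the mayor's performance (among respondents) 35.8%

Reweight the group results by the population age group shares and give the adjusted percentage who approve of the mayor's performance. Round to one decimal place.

Weight each group's respondent value by its population share:
  18–21: 0.08 × 53.9 = 4.312
  22–33: 0.25 × 61.9 = 15.475
  34–72: 0.41 × 52.4 = 21.484
  73+: 0.26 × 35.8 = 9.308
Post-stratified estimate = 50.579 → 50.6%.

50.6%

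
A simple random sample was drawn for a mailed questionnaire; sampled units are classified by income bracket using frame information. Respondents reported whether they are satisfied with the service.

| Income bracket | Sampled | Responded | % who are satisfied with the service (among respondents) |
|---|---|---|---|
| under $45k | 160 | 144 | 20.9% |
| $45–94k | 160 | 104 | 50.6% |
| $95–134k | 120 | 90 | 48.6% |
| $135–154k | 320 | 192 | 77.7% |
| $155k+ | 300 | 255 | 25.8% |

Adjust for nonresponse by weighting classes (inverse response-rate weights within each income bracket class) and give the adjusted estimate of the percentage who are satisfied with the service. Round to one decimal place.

47.1%

Response rates by class: under $45k 144/160 = 90%, $45–94k 104/160 = 65%, $95–134k 90/120 = 75%, $135–154k 192/320 = 60%, $155k+ 255/300 = 85%.
With weight = n_sampled/n_responded per class, the weighted class total is n_sampled:
  under $45k: 160 × 20.9 = 3344
  $45–94k: 160 × 50.6 = 8096
  $95–134k: 120 × 48.6 = 5832
  $135–154k: 320 × 77.7 = 24,864
  $155k+: 300 × 25.8 = 7740
Adjusted estimate = 49,876 / 1,060 = 47.0528 → 47.1%.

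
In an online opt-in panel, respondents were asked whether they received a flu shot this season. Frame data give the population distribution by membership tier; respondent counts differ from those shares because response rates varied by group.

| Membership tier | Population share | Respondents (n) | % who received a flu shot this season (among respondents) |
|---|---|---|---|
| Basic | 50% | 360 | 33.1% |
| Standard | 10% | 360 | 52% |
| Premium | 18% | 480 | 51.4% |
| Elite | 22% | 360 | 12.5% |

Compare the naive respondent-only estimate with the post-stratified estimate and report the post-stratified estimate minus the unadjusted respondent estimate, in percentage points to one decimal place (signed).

Without adjustment, the pooled respondent share is:
  (360/1560)×33.1 + (360/1560)×52 + (480/1560)×51.4 + (360/1560)×12.5 = 38.3385%
Reweighting by population membership tier shares:
  0.5×33.1 + 0.1×52 + 0.18×51.4 + 0.22×12.5 = 33.752%
Difference = 33.752 − 38.3385 = -4.5865 pp.

-4.6 percentage points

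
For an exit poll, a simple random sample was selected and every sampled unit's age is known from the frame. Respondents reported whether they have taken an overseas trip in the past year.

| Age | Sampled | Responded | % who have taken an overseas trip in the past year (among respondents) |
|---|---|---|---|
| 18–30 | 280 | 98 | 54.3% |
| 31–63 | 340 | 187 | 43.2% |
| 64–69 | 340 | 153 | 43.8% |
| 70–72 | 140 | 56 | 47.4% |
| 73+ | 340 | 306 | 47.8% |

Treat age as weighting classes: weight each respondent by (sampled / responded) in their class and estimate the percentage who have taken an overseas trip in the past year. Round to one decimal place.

47.0%

Response rates by class: 18–30 98/280 = 35%, 31–63 187/340 = 55%, 64–69 153/340 = 45%, 70–72 56/140 = 40%, 73+ 306/340 = 90%.
Inverse-response-rate weighting restores each class to its sampled count, so class totals weight by n_sampled:
  18–30: 280 × 54.3 = 15,204
  31–63: 340 × 43.2 = 14688
  64–69: 340 × 43.8 = 14892
  70–72: 140 × 47.4 = 6636
  73+: 340 × 47.8 = 16252
Adjusted estimate = 67,672 / 1,440 = 46.9944 → 47.0%.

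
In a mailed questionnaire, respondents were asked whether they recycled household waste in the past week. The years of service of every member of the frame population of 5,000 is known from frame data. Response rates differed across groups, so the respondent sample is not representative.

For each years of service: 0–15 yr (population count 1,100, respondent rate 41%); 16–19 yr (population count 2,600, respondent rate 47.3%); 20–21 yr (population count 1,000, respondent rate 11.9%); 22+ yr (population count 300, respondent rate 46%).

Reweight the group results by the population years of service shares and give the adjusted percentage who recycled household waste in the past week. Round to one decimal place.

38.8%

Each cell contributes population-share × respondent value:
  0–15 yr: (1,100/5,000) × 41 = 9.02
  16–19 yr: (2,600/5,000) × 47.3 = 24.596
  20–21 yr: (1,000/5,000) × 11.9 = 2.38
  22+ yr: (300/5,000) × 46 = 2.76
Post-stratified estimate = 38.756 → 38.8%.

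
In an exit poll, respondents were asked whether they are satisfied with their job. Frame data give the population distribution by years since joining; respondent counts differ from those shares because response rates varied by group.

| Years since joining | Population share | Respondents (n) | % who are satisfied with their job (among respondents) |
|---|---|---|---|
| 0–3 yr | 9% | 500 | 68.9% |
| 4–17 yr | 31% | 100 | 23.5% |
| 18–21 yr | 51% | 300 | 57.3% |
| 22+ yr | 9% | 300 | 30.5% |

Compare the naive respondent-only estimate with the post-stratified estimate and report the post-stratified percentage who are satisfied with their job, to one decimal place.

Naive respondent-only estimate (weights = respondent counts):
  (500/1200)×68.9 + (100/1200)×23.5 + (300/1200)×57.3 + (300/1200)×30.5 = 52.6167%
Post-stratified estimate weights by population shares:
  0.09×68.9 + 0.31×23.5 + 0.51×57.3 + 0.09×30.5 = 45.454%

45.5%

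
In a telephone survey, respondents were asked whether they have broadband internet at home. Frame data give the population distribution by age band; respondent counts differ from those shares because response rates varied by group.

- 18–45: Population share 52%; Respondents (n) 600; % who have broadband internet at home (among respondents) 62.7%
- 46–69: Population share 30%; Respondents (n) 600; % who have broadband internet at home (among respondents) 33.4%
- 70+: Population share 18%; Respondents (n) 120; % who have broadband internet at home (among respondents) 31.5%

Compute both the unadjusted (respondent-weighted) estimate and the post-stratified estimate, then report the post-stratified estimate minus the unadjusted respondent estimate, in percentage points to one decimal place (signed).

Without adjustment, the pooled respondent share is:
  (600/1320)×62.7 + (600/1320)×33.4 + (120/1320)×31.5 = 46.5455%
Post-stratifying to population shares instead:
  0.52×62.7 + 0.3×33.4 + 0.18×31.5 = 48.294%
Difference = 48.294 − 46.5455 = 1.7485 pp.

+1.7 percentage points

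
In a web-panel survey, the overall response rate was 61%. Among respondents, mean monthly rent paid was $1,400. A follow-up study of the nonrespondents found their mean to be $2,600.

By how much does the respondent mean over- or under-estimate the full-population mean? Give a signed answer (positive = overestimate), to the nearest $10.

Nonresponse fraction = 1 − 0.61 = 0.39.
Bias = (nonresponse fraction) × (respondent mean − nonrespondent mean)
     = 0.39 × (1400 − 2600) = 0.39 × -1200 = -468.

-$470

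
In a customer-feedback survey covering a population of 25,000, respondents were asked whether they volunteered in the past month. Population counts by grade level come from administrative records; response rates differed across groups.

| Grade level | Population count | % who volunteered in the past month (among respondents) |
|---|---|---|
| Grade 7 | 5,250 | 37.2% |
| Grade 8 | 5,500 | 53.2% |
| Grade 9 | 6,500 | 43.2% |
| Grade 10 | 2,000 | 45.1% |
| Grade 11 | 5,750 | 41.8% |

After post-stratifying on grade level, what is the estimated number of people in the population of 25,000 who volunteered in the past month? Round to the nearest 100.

11,000

Estimated count per cell = population count × respondent percentage:
  Grade 7: 5,250 × 37.2% = 1953
  Grade 8: 5,500 × 53.2% = 2926
  Grade 9: 6,500 × 43.2% = 2808
  Grade 10: 2,000 × 45.1% = 902
  Grade 11: 5,750 × 41.8% = 2403.5
Estimated total = 10992.5 → 11,000.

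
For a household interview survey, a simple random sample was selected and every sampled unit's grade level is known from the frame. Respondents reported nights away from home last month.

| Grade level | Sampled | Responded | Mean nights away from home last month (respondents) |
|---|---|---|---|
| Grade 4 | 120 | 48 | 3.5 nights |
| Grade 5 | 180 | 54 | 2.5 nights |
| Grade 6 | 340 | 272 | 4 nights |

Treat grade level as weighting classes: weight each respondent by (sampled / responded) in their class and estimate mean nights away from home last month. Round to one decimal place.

3.5

Class response rates: Grade 4 48/120 = 40%, Grade 5 54/180 = 30%, Grade 6 272/340 = 80%.
Inverse-response-rate weighting restores each class to its sampled count, so class totals weight by n_sampled:
  Grade 4: 120 × 3.5 = 420
  Grade 5: 180 × 2.5 = 450
  Grade 6: 340 × 4 = 1360
Adjusted estimate = 2230 / 640 = 3.48438 → 3.5.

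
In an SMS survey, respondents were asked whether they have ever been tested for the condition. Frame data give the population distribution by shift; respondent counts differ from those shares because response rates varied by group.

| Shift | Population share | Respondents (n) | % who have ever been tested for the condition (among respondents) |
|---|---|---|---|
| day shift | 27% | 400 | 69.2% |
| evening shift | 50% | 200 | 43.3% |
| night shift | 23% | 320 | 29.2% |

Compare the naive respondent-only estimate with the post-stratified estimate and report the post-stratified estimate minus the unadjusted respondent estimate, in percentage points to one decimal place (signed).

Without adjustment, the pooled respondent share is:
  (400/920)×69.2 + (200/920)×43.3 + (320/920)×29.2 = 49.6565%
Post-stratifying to population shares instead:
  0.27×69.2 + 0.5×43.3 + 0.23×29.2 = 47.05%
Difference = 47.05 − 49.6565 = -2.6065 pp.

-2.6 percentage points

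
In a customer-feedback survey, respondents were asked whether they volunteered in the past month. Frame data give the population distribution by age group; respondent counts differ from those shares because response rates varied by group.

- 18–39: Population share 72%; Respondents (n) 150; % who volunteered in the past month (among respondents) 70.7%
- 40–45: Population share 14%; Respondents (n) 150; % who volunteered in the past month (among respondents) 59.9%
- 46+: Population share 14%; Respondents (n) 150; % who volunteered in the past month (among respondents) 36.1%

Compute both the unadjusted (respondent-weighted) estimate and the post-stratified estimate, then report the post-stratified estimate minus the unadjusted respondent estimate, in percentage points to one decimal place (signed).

Naive respondent-only estimate (weights = respondent counts):
  (150/450)×70.7 + (150/450)×59.9 + (150/450)×36.1 = 55.5667%
Post-stratified estimate weights by population shares:
  0.72×70.7 + 0.14×59.9 + 0.14×36.1 = 64.344%
Difference = 64.344 − 55.5667 = 8.7773 pp.

+8.8 percentage points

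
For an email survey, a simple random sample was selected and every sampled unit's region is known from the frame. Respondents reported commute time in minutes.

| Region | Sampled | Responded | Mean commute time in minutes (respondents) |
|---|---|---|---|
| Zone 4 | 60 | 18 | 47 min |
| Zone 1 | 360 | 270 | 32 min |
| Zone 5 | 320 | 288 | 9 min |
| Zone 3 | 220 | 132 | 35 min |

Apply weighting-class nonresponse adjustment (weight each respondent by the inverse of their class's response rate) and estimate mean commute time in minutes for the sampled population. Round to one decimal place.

Response rates by class: Zone 4 18/60 = 30%, Zone 1 270/360 = 75%, Zone 5 288/320 = 90%, Zone 3 132/220 = 60%.
Each respondent's weight = sampled/responded in their class; summing within a class gives n_sampled, so:
  Zone 4: 60 × 47 = 2820
  Zone 1: 360 × 32 = 11,520
  Zone 5: 320 × 9 = 2880
  Zone 3: 220 × 35 = 7700
Adjusted estimate = 24,920 / 960 = 25.9583 → 26.0.

26.0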